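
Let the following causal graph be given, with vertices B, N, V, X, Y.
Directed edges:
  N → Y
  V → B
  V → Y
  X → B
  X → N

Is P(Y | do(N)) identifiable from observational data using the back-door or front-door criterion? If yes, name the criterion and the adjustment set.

desc(N)\{N}={Y}; candidates ⊆ {B,V,X}.
∅: N⊥Y given ∅ in G with N→· removed — back-door holds.
P(Y|do(N)) = P(Y|N) — no adjustment needed.

P(Y|do(N)): backdoor, adjust for ∅.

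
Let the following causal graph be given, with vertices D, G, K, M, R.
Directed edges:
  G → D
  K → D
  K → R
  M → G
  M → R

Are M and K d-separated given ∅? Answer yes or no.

Yes — M ⊥ K | ∅.

Bayes-Ball from M | ∅ reaches {D,G,R}.
K ∉ reach(M|∅) ⇒ M ⊥ K | ∅.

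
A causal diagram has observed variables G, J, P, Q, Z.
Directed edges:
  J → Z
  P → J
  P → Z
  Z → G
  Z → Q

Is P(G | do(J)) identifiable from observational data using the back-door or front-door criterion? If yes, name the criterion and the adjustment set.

P(G|do(J)): backdoor, adjust for {P}.

desc(J)\{J}={G,Q,Z}; candidates ⊆ {P}.
size 0: {}; under {} J still reaches {G,P,Q,Z} ∋ G.
{P}: J⊥G given {P} in G with J→· removed — back-door holds.
P(G|do(J)) = Σ_{P} P(G|J,P)·P(P).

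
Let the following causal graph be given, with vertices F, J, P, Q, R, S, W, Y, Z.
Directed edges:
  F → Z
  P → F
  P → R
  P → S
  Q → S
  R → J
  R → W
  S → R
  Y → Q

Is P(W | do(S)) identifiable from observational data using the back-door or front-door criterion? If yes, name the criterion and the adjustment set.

P(W|do(S)): backdoor, adjust for {P}.

desc(S)\{S}={J,R,W}; candidates ⊆ {F,P,Q,Y,Z}.
size 0: {}; under {} S still reaches {F,J,P,Q,R,W,Y,Z} ∋ W.
{P}: S⊥W given {P} in G with S→· removed — back-door holds.
P(W|do(S)) = Σ_{P} P(W|S,P)·P(P).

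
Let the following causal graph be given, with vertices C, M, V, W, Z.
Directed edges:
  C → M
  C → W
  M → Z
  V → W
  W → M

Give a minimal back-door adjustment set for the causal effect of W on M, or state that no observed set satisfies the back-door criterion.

desc(W)\{W}={M,Z}; candidates ⊆ {C,V}.
size 0: {}; under {} W still reaches {C,M,V,Z} ∋ M.
{C}: W⊥M given {C} in G with W→· removed — back-door holds.

W→M: minimal back-door set {C}.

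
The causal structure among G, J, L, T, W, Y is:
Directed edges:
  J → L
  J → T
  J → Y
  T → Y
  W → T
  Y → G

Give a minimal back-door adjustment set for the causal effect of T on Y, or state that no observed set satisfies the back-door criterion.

T→Y: minimal back-door set {J}.

desc(T)\{T}={G,Y}; candidates ⊆ {J,L,W}.
size 0: {}; under {} T still reaches {G,J,L,W,Y} ∋ Y.
{J}: T⊥Y given {J} in G with T→· removed — back-door holds.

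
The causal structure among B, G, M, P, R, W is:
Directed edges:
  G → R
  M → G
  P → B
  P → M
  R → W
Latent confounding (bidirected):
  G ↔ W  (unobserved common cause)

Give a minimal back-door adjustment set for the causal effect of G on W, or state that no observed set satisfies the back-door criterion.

G→W: no observed back-door set.

desc(G)\{G}={R,W}; candidates ⊆ {B,M,P}.
G↔W: latent back-door arc(s) into G.
size 0: {}; under {} G still reaches {B,M,P,W} ∋ W.
size 1: {B}, {M}, {P}; under {B} G still reaches {M,P,W} ∋ W.
size 2: {B,M}, {B,P}, {M,P}; under {B,M} G still reaches {W} ∋ W.
G↔W cannot be blocked by any observed set — no back-door set.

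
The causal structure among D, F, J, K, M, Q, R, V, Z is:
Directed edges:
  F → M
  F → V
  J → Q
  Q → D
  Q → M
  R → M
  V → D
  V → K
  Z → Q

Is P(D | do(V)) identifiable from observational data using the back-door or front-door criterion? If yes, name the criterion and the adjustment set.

desc(V)\{V}={D,K}; candidates ⊆ {F,J,M,Q,R,Z}.
∅: V⊥D given ∅ in G with V→· removed — back-door holds.
P(D|do(V)) = P(D|V) — no adjustment needed.

P(D|do(V)): backdoor, adjust for ∅.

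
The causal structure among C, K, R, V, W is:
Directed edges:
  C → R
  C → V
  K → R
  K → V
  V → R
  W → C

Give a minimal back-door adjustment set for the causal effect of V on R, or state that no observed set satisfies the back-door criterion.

desc(V)\{V}={R}; candidates ⊆ {C,K,W}.
size 0: {}; under {} V still reaches {C,K,R,W} ∋ R.
size 1: {C}, {K}, {W}; under {C} V still reaches {K,R} ∋ R.
{C,K}: V⊥R given {C,K} in G with V→· removed — back-door holds.

V→R: minimal back-door set {C, K}.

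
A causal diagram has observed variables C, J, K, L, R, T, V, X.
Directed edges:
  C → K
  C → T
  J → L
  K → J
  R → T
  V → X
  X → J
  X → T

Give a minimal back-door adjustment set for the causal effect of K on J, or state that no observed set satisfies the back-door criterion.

K→J: minimal back-door set ∅.

desc(K)\{K}={J,L}; candidates ⊆ {C,R,T,V,X}.
∅: K⊥J given ∅ in G with K→· removed — back-door holds.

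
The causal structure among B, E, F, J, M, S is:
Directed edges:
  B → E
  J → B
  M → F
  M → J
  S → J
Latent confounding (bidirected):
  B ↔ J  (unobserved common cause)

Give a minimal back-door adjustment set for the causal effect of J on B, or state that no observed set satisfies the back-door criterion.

J→B: no observed back-door set.

desc(J)\{J}={B,E}; candidates ⊆ {F,M,S}.
J↔B: latent back-door arc(s) into J.
size 0: {}; under {} J still reaches {B,E,F,M,S} ∋ B.
size 1: {F}, {M}, {S}; under {F} J still reaches {B,E,M,S} ∋ B.
size 2: {F,M}, {F,S}, {M,S}; under {F,M} J still reaches {B,E,S} ∋ B.
J↔B cannot be blocked by any observed set — no back-door set.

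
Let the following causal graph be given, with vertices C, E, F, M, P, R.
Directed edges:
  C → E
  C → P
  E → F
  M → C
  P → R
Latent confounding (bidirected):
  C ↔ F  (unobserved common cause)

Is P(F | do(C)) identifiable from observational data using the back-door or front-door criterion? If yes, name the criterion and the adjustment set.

desc(C)\{C}={E,F,P,R}; candidates ⊆ {M}.
C↔F: latent back-door arc(s) into C.
size 0: {}; under {} C still reaches {F,M} ∋ F.
size 1: {M}; under {M} C still reaches {F} ∋ F.
C↔F cannot be blocked by any observed set — no back-door set.
{E}: (i) intercepts every directed C→F path; (ii) no back-door C→{E}; (iii) {C} blocks every back-door {E}→F. Front-door holds.
P(F|do(C)) = Σ_{E} P(E|C) Σ_{C'} P(F|E,C')P(C').

P(F|do(C)): frontdoor, adjust for {E}.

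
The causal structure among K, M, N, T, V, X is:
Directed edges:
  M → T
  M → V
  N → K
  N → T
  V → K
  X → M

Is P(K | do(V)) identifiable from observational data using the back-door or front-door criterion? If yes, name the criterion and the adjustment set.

desc(V)\{V}={K}; candidates ⊆ {M,N,T,X}.
∅: V⊥K given ∅ in G with V→· removed — back-door holds.
P(K|do(V)) = P(K|V) — no adjustment needed.

P(K|do(V)): backdoor, adjust for ∅.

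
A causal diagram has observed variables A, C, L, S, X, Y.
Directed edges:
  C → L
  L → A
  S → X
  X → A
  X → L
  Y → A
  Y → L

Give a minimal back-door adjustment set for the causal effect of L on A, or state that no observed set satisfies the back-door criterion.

L→A: minimal back-door set {X, Y}.

desc(L)\{L}={A}; candidates ⊆ {C,S,X,Y}.
size 0: {}; under {} L still reaches {A,C,S,X,Y} ∋ A.
size 1: {C}, {S}, {X} …(+1); under {C} L still reaches {A,S,X,Y} ∋ A.
{X,Y}: L⊥A given {X,Y} in G with L→· removed — back-door holds.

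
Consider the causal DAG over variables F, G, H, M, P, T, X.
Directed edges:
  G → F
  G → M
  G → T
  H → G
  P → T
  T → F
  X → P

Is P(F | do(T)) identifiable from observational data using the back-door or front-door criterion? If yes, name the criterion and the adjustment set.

P(F|do(T)): backdoor, adjust for {G}.

desc(T)\{T}={F}; candidates ⊆ {G,H,M,P,X}.
size 0: {}; under {} T still reaches {F,G,H,M,P,X} ∋ F.
{G}: T⊥F given {G} in G with T→· removed — back-door holds.
P(F|do(T)) = Σ_{G} P(F|T,G)·P(G).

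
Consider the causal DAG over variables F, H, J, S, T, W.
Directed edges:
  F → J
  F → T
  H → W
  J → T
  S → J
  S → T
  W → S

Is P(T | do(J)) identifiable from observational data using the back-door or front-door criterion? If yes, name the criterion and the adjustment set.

P(T|do(J)): backdoor, adjust for {F, S}.

desc(J)\{J}={T}; candidates ⊆ {F,H,S,W}.
size 0: {}; under {} J still reaches {F,H,S,T,W} ∋ T.
size 1: {F}, {H}, {S} …(+1); under {F} J still reaches {H,S,T,W} ∋ T.
{F,S}: J⊥T given {F,S} in G with J→· removed — back-door holds.
P(T|do(J)) = Σ_{F,S} P(T|J,F,S)·P(F,S).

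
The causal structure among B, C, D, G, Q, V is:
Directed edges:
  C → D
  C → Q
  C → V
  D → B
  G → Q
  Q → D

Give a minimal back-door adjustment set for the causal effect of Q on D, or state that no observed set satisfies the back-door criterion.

desc(Q)\{Q}={B,D}; candidates ⊆ {C,G,V}.
size 0: {}; under {} Q still reaches {B,C,D,G,V} ∋ D.
{C}: Q⊥D given {C} in G with Q→· removed — back-door holds.

Q→D: minimal back-door set {C}.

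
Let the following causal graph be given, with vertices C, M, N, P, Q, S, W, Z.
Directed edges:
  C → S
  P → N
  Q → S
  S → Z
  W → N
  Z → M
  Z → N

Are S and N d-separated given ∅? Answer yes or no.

No — S and N are d-connected given ∅.

Bayes-Ball from S | ∅ reaches {C,M,N,Q,Z}.
N ∈ reach(S|∅) ⇒ S ⊥̸ N | ∅.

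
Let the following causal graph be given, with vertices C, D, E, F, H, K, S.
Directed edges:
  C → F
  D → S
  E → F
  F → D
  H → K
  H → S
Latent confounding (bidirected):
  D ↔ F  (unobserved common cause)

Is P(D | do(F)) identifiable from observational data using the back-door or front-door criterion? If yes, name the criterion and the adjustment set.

desc(F)\{F}={D,S}; candidates ⊆ {C,E,H,K}.
F↔D: latent back-door arc(s) into F.
size 0: {}; under {} F still reaches {C,D,E,S} ∋ D.
size 1: {C}, {E}, {H} …(+1); under {C} F still reaches {D,E,S} ∋ D.
size 2: {C,E}, {C,H}, {C,K} …(+3); under {C,E} F still reaches {D,S} ∋ D.
F↔D cannot be blocked by any observed set — no back-door set.
No mediator lies on a directed F→…→D path.
Neither criterion identifies P(D|do(F)) in this graph.

P(D|do(F)): not identifiable (no BD/FD set).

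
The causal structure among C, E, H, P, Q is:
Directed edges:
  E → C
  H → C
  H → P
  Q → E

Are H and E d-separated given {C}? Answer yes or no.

Bayes-Ball from H | {C} reaches {E,P,Q}.
E ∈ reach(H|{C}) ⇒ H ⊥̸ E | {C}.

No — H and E are d-connected given {C}.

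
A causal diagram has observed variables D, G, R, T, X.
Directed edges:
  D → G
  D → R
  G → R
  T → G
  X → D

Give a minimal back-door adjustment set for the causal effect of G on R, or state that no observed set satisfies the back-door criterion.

desc(G)\{G}={R}; candidates ⊆ {D,T,X}.
size 0: {}; under {} G still reaches {D,R,T,X} ∋ R.
{D}: G⊥R given {D} in G with G→· removed — back-door holds.

G→R: minimal back-door set {D}.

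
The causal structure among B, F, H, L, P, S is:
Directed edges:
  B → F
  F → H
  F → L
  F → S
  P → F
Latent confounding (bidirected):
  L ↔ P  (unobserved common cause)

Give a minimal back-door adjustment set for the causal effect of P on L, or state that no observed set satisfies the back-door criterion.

P→L: no observed back-door set.

desc(P)\{P}={F,H,L,S}; candidates ⊆ {B}.
P↔L: latent back-door arc(s) into P.
size 0: {}; under {} P still reaches {L} ∋ L.
size 1: {B}; under {B} P still reaches {L} ∋ L.
P↔L cannot be blocked by any observed set — no back-door set.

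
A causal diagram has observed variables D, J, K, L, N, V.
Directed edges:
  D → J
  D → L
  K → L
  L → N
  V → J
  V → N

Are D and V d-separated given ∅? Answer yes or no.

Bayes-Ball from D | ∅ reaches {J,L,N}.
V ∉ reach(D|∅) ⇒ D ⊥ V | ∅.

Yes — D ⊥ V | ∅.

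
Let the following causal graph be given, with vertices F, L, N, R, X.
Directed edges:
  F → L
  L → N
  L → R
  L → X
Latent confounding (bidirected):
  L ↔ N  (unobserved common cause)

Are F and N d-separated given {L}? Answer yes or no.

Bayes-Ball from F | {L} reaches {N}.
N ∈ reach(F|{L}) ⇒ F ⊥̸ N | {L}.

No — F and N are d-connected given {L}.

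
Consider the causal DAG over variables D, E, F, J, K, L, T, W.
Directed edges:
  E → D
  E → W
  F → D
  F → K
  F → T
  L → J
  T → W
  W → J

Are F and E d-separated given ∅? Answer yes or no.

Bayes-Ball from F | ∅ reaches {D,J,K,T,W}.
E ∉ reach(F|∅) ⇒ F ⊥ E | ∅.

Yes — F ⊥ E | ∅.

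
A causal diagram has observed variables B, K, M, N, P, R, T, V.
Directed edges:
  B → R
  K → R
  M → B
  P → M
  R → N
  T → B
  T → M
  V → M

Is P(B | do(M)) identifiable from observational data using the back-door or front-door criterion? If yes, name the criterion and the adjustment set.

desc(M)\{M}={B,N,R}; candidates ⊆ {K,P,T,V}.
size 0: {}; under {} M still reaches {B,N,P,R,T,V} ∋ B.
{T}: M⊥B given {T} in G with M→· removed — back-door holds.
P(B|do(M)) = Σ_{T} P(B|M,T)·P(T).

P(B|do(M)): backdoor, adjust for {T}.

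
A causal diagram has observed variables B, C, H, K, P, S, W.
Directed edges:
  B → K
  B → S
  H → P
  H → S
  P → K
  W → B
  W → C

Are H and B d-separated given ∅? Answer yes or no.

Yes — H ⊥ B | ∅.

Bayes-Ball from H | ∅ reaches {K,P,S}.
B ∉ reach(H|∅) ⇒ H ⊥ B | ∅.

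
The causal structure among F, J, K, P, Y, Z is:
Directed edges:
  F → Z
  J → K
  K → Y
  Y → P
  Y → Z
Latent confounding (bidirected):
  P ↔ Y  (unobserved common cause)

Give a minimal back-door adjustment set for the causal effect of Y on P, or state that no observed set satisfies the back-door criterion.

Y→P: no observed back-door set.

desc(Y)\{Y}={P,Z}; candidates ⊆ {F,J,K}.
Y↔P: latent back-door arc(s) into Y.
size 0: {}; under {} Y still reaches {J,K,P} ∋ P.
size 1: {F}, {J}, {K}; under {F} Y still reaches {J,K,P} ∋ P.
size 2: {F,J}, {F,K}, {J,K}; under {F,J} Y still reaches {K,P} ∋ P.
Y↔P cannot be blocked by any observed set — no back-door set.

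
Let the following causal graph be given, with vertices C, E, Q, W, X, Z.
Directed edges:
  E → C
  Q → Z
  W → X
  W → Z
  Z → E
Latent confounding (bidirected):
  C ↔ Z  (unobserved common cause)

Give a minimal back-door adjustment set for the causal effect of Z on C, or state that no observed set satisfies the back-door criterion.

desc(Z)\{Z}={C,E}; candidates ⊆ {Q,W,X}.
Z↔C: latent back-door arc(s) into Z.
size 0: {}; under {} Z still reaches {C,Q,W,X} ∋ C.
size 1: {Q}, {W}, {X}; under {Q} Z still reaches {C,W,X} ∋ C.
size 2: {Q,W}, {Q,X}, {W,X}; under {Q,W} Z still reaches {C} ∋ C.
Z↔C cannot be blocked by any observed set — no back-door set.

Z→C: no observed back-door set.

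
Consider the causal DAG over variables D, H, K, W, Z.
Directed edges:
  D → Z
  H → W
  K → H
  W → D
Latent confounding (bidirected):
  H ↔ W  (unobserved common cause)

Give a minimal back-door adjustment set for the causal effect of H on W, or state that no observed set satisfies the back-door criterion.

desc(H)\{H}={D,W,Z}; candidates ⊆ {K}.
H↔W: latent back-door arc(s) into H.
size 0: {}; under {} H still reaches {D,K,W,Z} ∋ W.
size 1: {K}; under {K} H still reaches {D,W,Z} ∋ W.
H↔W cannot be blocked by any observed set — no back-door set.

H→W: no observed back-door set.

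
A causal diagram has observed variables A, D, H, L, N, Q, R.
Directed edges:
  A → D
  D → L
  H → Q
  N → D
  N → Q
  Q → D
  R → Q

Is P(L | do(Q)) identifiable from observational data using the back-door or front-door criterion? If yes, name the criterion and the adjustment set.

desc(Q)\{Q}={D,L}; candidates ⊆ {A,H,N,R}.
size 0: {}; under {} Q still reaches {D,H,L,N,R} ∋ L.
{N}: Q⊥L given {N} in G with Q→· removed — back-door holds.
P(L|do(Q)) = Σ_{N} P(L|Q,N)·P(N).

P(L|do(Q)): backdoor, adjust for {N}.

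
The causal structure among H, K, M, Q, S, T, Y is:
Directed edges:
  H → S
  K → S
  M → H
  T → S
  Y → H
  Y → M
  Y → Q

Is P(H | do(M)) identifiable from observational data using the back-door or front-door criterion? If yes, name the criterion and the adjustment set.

desc(M)\{M}={H,S}; candidates ⊆ {K,Q,T,Y}.
size 0: {}; under {} M still reaches {H,Q,S,Y} ∋ H.
{Y}: M⊥H given {Y} in G with M→· removed — back-door holds.
P(H|do(M)) = Σ_{Y} P(H|M,Y)·P(Y).

P(H|do(M)): backdoor, adjust for {Y}.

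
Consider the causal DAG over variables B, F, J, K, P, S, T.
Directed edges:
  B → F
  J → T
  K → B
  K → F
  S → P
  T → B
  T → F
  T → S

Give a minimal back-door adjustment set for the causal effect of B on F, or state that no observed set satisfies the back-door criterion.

B→F: minimal back-door set {K, T}.

desc(B)\{B}={F}; candidates ⊆ {J,K,P,S,T}.
size 0: {}; under {} B still reaches {F,J,K,P,S,T} ∋ F.
size 1: {J}, {K}, {P} …(+2); under {J} B still reaches {F,K,P,S,T} ∋ F.
{K,T}: B⊥F given {K,T} in G with B→· removed — back-door holds.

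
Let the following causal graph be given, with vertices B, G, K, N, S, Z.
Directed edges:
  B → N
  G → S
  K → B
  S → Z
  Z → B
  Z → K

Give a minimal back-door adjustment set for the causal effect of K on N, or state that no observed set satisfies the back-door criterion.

K→N: minimal back-door set {Z}.

desc(K)\{K}={B,N}; candidates ⊆ {G,S,Z}.
size 0: {}; under {} K still reaches {B,G,N,S,Z} ∋ N.
{Z}: K⊥N given {Z} in G with K→· removed — back-door holds.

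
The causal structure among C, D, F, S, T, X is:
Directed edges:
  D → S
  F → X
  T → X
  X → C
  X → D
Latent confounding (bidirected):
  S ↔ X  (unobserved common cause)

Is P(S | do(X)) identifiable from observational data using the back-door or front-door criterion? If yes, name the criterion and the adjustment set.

P(S|do(X)): frontdoor, adjust for {D}.

desc(X)\{X}={C,D,S}; candidates ⊆ {F,T}.
X↔S: latent back-door arc(s) into X.
size 0: {}; under {} X still reaches {F,S,T} ∋ S.
size 1: {F}, {T}; under {F} X still reaches {S,T} ∋ S.
size 2: {F,T}; under {F,T} X still reaches {S} ∋ S.
X↔S cannot be blocked by any observed set — no back-door set.
{D}: (i) intercepts every directed X→S path; (ii) no back-door X→{D}; (iii) {X} blocks every back-door {D}→S. Front-door holds.
P(S|do(X)) = Σ_{D} P(D|X) Σ_{X'} P(S|D,X')P(X').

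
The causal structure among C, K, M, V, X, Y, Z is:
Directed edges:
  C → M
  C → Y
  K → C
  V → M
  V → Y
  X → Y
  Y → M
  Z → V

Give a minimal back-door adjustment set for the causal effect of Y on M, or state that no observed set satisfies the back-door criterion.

Y→M: minimal back-door set {C, V}.

desc(Y)\{Y}={M}; candidates ⊆ {C,K,V,X,Z}.
size 0: {}; under {} Y still reaches {C,K,M,V,X,Z} ∋ M.
size 1: {C}, {K}, {V} …(+2); under {C} Y still reaches {M,V,X,Z} ∋ M.
{C,V}: Y⊥M given {C,V} in G with Y→· removed — back-door holds.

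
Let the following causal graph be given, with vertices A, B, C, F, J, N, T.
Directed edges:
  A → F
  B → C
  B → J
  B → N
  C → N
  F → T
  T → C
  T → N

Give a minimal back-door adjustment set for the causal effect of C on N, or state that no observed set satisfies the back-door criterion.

desc(C)\{C}={N}; candidates ⊆ {A,B,F,J,T}.
size 0: {}; under {} C still reaches {A,B,F,J,N,T} ∋ N.
size 1: {A}, {B}, {F} …(+2); under {A} C still reaches {B,F,J,N,T} ∋ N.
{B,T}: C⊥N given {B,T} in G with C→· removed — back-door holds.

C→N: minimal back-door set {B, T}.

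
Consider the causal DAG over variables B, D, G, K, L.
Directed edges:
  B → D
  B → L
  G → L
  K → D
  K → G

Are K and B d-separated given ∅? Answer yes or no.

Yes — K ⊥ B | ∅.

Bayes-Ball from K | ∅ reaches {D,G,L}.
B ∉ reach(K|∅) ⇒ K ⊥ B | ∅.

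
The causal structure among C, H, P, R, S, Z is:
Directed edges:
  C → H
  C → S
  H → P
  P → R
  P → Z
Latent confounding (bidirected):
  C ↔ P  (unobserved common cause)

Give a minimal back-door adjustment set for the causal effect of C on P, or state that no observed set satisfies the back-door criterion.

desc(C)\{C}={H,P,R,S,Z}; candidates ⊆ {—}.
C↔P: latent back-door arc(s) into C.
size 0: {}; under {} C still reaches {P,R,Z} ∋ P.
C↔P cannot be blocked by any observed set — no back-door set.

C→P: no observed back-door set.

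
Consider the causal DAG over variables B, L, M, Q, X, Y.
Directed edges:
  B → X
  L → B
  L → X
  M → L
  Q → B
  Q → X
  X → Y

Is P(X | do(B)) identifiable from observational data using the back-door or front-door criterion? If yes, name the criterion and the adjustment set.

desc(B)\{B}={X,Y}; candidates ⊆ {L,M,Q}.
size 0: {}; under {} B still reaches {L,M,Q,X,Y} ∋ X.
size 1: {L}, {M}, {Q}; under {L} B still reaches {Q,X,Y} ∋ X.
{L,Q}: B⊥X given {L,Q} in G with B→· removed — back-door holds.
P(X|do(B)) = Σ_{L,Q} P(X|B,L,Q)·P(L,Q).

P(X|do(B)): backdoor, adjust for {L, Q}.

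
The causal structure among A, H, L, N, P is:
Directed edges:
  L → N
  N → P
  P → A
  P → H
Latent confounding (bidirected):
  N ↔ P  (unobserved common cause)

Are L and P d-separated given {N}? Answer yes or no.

No — L and P are d-connected given {N}.

Bayes-Ball from L | {N} reaches {A,H,P}.
P ∈ reach(L|{N}) ⇒ L ⊥̸ P | {N}.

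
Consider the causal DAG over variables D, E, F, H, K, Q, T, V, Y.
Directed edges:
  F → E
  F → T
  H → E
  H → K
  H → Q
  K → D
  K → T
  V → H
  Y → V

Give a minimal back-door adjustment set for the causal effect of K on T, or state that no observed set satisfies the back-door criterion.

K→T: minimal back-door set ∅.

desc(K)\{K}={D,T}; candidates ⊆ {E,F,H,Q,V,Y}.
∅: K⊥T given ∅ in G with K→· removed — back-door holds.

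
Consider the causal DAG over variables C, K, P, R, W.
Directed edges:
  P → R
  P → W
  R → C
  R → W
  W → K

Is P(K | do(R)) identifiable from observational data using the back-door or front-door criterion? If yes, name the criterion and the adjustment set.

desc(R)\{R}={C,K,W}; candidates ⊆ {P}.
size 0: {}; under {} R still reaches {K,P,W} ∋ K.
{P}: R⊥K given {P} in G with R→· removed — back-door holds.
P(K|do(R)) = Σ_{P} P(K|R,P)·P(P).

P(K|do(R)): backdoor, adjust for {P}.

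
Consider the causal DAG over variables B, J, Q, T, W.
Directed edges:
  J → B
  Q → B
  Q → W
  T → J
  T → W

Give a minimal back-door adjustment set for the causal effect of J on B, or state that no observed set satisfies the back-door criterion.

J→B: minimal back-door set ∅.

desc(J)\{J}={B}; candidates ⊆ {Q,T,W}.
∅: J⊥B given ∅ in G with J→· removed — back-door holds.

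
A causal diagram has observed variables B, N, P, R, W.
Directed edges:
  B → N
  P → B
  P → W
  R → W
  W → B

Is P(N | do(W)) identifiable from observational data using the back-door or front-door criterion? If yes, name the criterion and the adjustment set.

desc(W)\{W}={B,N}; candidates ⊆ {P,R}.
size 0: {}; under {} W still reaches {B,N,P,R} ∋ N.
{P}: W⊥N given {P} in G with W→· removed — back-door holds.
P(N|do(W)) = Σ_{P} P(N|W,P)·P(P).

P(N|do(W)): backdoor, adjust for {P}.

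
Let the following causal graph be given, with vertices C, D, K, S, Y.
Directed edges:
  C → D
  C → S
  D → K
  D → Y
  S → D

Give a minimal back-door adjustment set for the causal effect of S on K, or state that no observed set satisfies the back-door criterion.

S→K: minimal back-door set {C}.

desc(S)\{S}={D,K,Y}; candidates ⊆ {C}.
size 0: {}; under {} S still reaches {C,D,K,Y} ∋ K.
{C}: S⊥K given {C} in G with S→· removed — back-door holds.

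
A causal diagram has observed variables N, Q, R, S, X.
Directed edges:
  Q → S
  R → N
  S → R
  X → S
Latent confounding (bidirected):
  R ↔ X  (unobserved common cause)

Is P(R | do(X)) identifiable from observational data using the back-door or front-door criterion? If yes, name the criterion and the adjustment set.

desc(X)\{X}={N,R,S}; candidates ⊆ {Q}.
X↔R: latent back-door arc(s) into X.
size 0: {}; under {} X still reaches {N,R} ∋ R.
size 1: {Q}; under {Q} X still reaches {N,R} ∋ R.
X↔R cannot be blocked by any observed set — no back-door set.
{S}: (i) intercepts every directed X→R path; (ii) no back-door X→{S}; (iii) {X} blocks every back-door {S}→R. Front-door holds.
P(R|do(X)) = Σ_{S} P(S|X) Σ_{X'} P(R|S,X')P(X').

P(R|do(X)): frontdoor, adjust for {S}.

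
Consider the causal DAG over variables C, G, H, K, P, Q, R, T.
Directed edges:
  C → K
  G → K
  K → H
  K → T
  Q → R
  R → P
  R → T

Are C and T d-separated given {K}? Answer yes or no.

Bayes-Ball from C | {K} reaches {G}.
T ∉ reach(C|{K}) ⇒ C ⊥ T | {K}.

Yes — C ⊥ T | {K}.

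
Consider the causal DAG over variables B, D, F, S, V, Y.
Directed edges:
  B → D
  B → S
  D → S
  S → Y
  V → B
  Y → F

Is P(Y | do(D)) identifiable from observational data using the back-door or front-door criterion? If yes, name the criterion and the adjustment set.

desc(D)\{D}={F,S,Y}; candidates ⊆ {B,V}.
size 0: {}; under {} D still reaches {B,F,S,V,Y} ∋ Y.
{B}: D⊥Y given {B} in G with D→· removed — back-door holds.
P(Y|do(D)) = Σ_{B} P(Y|D,B)·P(B).

P(Y|do(D)): backdoor, adjust for {B}.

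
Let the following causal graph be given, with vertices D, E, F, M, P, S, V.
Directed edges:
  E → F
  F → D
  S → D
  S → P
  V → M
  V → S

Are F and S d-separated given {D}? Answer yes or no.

Bayes-Ball from F | {D} reaches {E,M,P,S,V}.
S ∈ reach(F|{D}) ⇒ F ⊥̸ S | {D}.

No — F and S are d-connected given {D}.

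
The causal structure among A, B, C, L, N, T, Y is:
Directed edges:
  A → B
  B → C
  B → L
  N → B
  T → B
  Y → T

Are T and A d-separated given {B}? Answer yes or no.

No — T and A are d-connected given {B}.

Bayes-Ball from T | {B} reaches {A,N,Y}.
A ∈ reach(T|{B}) ⇒ T ⊥̸ A | {B}.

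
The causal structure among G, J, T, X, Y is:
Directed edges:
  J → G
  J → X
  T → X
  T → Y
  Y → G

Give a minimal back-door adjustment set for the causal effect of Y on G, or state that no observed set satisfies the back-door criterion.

Y→G: minimal back-door set ∅.

desc(Y)\{Y}={G}; candidates ⊆ {J,T,X}.
∅: Y⊥G given ∅ in G with Y→· removed — back-door holds.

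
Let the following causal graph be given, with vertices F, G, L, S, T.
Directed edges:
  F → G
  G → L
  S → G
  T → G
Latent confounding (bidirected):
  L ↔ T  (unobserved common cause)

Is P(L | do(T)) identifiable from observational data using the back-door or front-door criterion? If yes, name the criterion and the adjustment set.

P(L|do(T)): frontdoor, adjust for {G}.

desc(T)\{T}={G,L}; candidates ⊆ {F,S}.
T↔L: latent back-door arc(s) into T.
size 0: {}; under {} T still reaches {L} ∋ L.
size 1: {F}, {S}; under {F} T still reaches {L} ∋ L.
size 2: {F,S}; under {F,S} T still reaches {L} ∋ L.
T↔L cannot be blocked by any observed set — no back-door set.
{G}: (i) intercepts every directed T→L path; (ii) no back-door T→{G}; (iii) {T} blocks every back-door {G}→L. Front-door holds.
P(L|do(T)) = Σ_{G} P(G|T) Σ_{T'} P(L|G,T')P(T').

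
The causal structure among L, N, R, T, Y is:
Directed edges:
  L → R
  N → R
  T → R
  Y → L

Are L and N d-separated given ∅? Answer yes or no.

Bayes-Ball from L | ∅ reaches {R,Y}.
N ∉ reach(L|∅) ⇒ L ⊥ N | ∅.

Yes — L ⊥ N | ∅.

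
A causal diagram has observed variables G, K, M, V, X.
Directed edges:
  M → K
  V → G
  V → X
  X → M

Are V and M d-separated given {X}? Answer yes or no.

Bayes-Ball from V | {X} reaches {G}.
M ∉ reach(V|{X}) ⇒ V ⊥ M | {X}.

Yes — V ⊥ M | {X}.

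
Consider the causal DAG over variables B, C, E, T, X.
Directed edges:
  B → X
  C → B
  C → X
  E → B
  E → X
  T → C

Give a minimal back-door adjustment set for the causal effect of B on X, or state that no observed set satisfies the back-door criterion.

desc(B)\{B}={X}; candidates ⊆ {C,E,T}.
size 0: {}; under {} B still reaches {C,E,T,X} ∋ X.
size 1: {C}, {E}, {T}; under {C} B still reaches {E,X} ∋ X.
{C,E}: B⊥X given {C,E} in G with B→· removed — back-door holds.

B→X: minimal back-door set {C, E}.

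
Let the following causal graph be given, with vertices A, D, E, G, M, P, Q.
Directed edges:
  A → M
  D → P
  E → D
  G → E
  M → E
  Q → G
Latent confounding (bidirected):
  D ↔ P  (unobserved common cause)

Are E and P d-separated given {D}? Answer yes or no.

Bayes-Ball from E | {D} reaches {A,G,M,P,Q}.
P ∈ reach(E|{D}) ⇒ E ⊥̸ P | {D}.

No — E and P are d-connected given {D}.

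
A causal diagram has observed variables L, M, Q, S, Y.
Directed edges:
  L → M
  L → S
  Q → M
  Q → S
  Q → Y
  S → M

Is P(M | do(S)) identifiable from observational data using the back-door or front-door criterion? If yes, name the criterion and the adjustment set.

P(M|do(S)): backdoor, adjust for {L, Q}.

desc(S)\{S}={M}; candidates ⊆ {L,Q,Y}.
size 0: {}; under {} S still reaches {L,M,Q,Y} ∋ M.
size 1: {L}, {Q}, {Y}; under {L} S still reaches {M,Q,Y} ∋ M.
{L,Q}: S⊥M given {L,Q} in G with S→· removed — back-door holds.
P(M|do(S)) = Σ_{L,Q} P(M|S,L,Q)·P(L,Q).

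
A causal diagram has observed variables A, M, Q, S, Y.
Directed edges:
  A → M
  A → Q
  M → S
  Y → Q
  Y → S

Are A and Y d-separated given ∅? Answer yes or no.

Yes — A ⊥ Y | ∅.

Bayes-Ball from A | ∅ reaches {M,Q,S}.
Y ∉ reach(A|∅) ⇒ A ⊥ Y | ∅.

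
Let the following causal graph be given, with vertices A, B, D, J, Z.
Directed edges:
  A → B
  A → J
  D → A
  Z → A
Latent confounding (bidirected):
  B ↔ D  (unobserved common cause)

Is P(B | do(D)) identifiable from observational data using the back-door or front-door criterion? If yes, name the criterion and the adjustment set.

P(B|do(D)): frontdoor, adjust for {A}.

desc(D)\{D}={A,B,J}; candidates ⊆ {Z}.
D↔B: latent back-door arc(s) into D.
size 0: {}; under {} D still reaches {B} ∋ B.
size 1: {Z}; under {Z} D still reaches {B} ∋ B.
D↔B cannot be blocked by any observed set — no back-door set.
{A}: (i) intercepts every directed D→B path; (ii) no back-door D→{A}; (iii) {D} blocks every back-door {A}→B. Front-door holds.
P(B|do(D)) = Σ_{A} P(A|D) Σ_{D'} P(B|A,D')P(D').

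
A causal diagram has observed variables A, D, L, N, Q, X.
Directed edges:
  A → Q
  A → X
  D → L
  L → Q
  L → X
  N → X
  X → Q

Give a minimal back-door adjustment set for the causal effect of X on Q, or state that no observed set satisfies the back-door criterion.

desc(X)\{X}={Q}; candidates ⊆ {A,D,L,N}.
size 0: {}; under {} X still reaches {A,D,L,N,Q} ∋ Q.
size 1: {A}, {D}, {L} …(+1); under {A} X still reaches {D,L,N,Q} ∋ Q.
{A,L}: X⊥Q given {A,L} in G with X→· removed — back-door holds.

X→Q: minimal back-door set {A, L}.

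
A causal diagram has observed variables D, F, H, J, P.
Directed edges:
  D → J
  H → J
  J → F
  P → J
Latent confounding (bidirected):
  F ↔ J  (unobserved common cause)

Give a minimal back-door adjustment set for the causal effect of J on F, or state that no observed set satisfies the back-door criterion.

J→F: no observed back-door set.

desc(J)\{J}={F}; candidates ⊆ {D,H,P}.
J↔F: latent back-door arc(s) into J.
size 0: {}; under {} J still reaches {D,F,H,P} ∋ F.
size 1: {D}, {H}, {P}; under {D} J still reaches {F,H,P} ∋ F.
size 2: {D,H}, {D,P}, {H,P}; under {D,H} J still reaches {F,P} ∋ F.
J↔F cannot be blocked by any observed set — no back-door set.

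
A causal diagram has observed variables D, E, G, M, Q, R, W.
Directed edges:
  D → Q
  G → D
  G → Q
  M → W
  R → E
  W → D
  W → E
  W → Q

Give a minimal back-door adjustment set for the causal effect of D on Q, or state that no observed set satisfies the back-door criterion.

desc(D)\{D}={Q}; candidates ⊆ {E,G,M,R,W}.
size 0: {}; under {} D still reaches {E,G,M,Q,W} ∋ Q.
size 1: {E}, {G}, {M} …(+2); under {E} D still reaches {G,M,Q,R,W} ∋ Q.
{G,W}: D⊥Q given {G,W} in G with D→· removed — back-door holds.

D→Q: minimal back-door set {G, W}.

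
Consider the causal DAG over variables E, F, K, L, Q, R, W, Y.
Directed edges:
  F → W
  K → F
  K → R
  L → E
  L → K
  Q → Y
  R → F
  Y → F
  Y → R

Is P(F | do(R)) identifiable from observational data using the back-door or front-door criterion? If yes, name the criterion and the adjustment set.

P(F|do(R)): backdoor, adjust for {K, Y}.

desc(R)\{R}={F,W}; candidates ⊆ {E,K,L,Q,Y}.
size 0: {}; under {} R still reaches {E,F,K,L,Q,W,Y} ∋ F.
size 1: {E}, {K}, {L} …(+2); under {E} R still reaches {F,K,L,Q,W,Y} ∋ F.
{K,Y}: R⊥F given {K,Y} in G with R→· removed — back-door holds.
P(F|do(R)) = Σ_{K,Y} P(F|R,K,Y)·P(K,Y).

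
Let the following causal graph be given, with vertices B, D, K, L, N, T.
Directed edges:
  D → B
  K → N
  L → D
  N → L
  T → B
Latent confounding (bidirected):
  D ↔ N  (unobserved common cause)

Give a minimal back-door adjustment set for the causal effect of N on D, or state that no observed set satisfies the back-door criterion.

desc(N)\{N}={B,D,L}; candidates ⊆ {K,T}.
N↔D: latent back-door arc(s) into N.
size 0: {}; under {} N still reaches {B,D,K} ∋ D.
size 1: {K}, {T}; under {K} N still reaches {B,D} ∋ D.
size 2: {K,T}; under {K,T} N still reaches {B,D} ∋ D.
N↔D cannot be blocked by any observed set — no back-door set.

N→D: no observed back-door set.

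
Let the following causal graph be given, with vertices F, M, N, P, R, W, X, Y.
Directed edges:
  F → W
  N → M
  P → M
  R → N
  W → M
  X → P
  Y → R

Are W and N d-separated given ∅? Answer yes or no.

Yes — W ⊥ N | ∅.

Bayes-Ball from W | ∅ reaches {F,M}.
N ∉ reach(W|∅) ⇒ W ⊥ N | ∅.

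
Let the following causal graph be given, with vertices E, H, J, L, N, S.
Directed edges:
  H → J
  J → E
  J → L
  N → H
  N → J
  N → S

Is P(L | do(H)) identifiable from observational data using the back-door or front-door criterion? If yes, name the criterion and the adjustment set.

P(L|do(H)): backdoor, adjust for {N}.

desc(H)\{H}={E,J,L}; candidates ⊆ {N,S}.
size 0: {}; under {} H still reaches {E,J,L,N,S} ∋ L.
{N}: H⊥L given {N} in G with H→· removed — back-door holds.
P(L|do(H)) = Σ_{N} P(L|H,N)·P(N).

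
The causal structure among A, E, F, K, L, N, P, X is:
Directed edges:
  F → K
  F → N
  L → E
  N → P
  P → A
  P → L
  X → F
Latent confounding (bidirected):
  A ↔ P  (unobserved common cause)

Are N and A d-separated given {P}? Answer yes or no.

Bayes-Ball from N | {P} reaches {A,F,K,X}.
A ∈ reach(N|{P}) ⇒ N ⊥̸ A | {P}.

No — N and A are d-connected given {P}.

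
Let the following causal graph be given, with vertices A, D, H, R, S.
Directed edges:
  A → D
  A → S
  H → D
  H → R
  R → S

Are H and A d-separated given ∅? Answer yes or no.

Yes — H ⊥ A | ∅.

Bayes-Ball from H | ∅ reaches {D,R,S}.
A ∉ reach(H|∅) ⇒ H ⊥ A | ∅.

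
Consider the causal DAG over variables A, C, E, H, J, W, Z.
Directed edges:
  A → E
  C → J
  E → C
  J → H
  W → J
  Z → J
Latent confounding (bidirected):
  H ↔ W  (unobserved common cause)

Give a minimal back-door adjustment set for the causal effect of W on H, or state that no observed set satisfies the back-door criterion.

desc(W)\{W}={H,J}; candidates ⊆ {A,C,E,Z}.
W↔H: latent back-door arc(s) into W.
size 0: {}; under {} W still reaches {H} ∋ H.
size 1: {A}, {C}, {E} …(+1); under {A} W still reaches {H} ∋ H.
size 2: {A,C}, {A,E}, {A,Z} …(+3); under {A,C} W still reaches {H} ∋ H.
W↔H cannot be blocked by any observed set — no back-door set.

W→H: no observed back-door set.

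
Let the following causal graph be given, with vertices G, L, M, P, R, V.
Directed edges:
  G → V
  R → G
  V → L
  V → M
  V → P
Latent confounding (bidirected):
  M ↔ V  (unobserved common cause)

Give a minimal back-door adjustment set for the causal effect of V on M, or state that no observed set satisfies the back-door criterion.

desc(V)\{V}={L,M,P}; candidates ⊆ {G,R}.
V↔M: latent back-door arc(s) into V.
size 0: {}; under {} V still reaches {G,M,R} ∋ M.
size 1: {G}, {R}; under {G} V still reaches {M} ∋ M.
size 2: {G,R}; under {G,R} V still reaches {M} ∋ M.
V↔M cannot be blocked by any observed set — no back-door set.

V→M: no observed back-door set.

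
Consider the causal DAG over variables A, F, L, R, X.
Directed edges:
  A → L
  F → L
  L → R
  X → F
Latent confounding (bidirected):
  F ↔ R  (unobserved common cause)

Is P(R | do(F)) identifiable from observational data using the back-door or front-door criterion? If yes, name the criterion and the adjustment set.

desc(F)\{F}={L,R}; candidates ⊆ {A,X}.
F↔R: latent back-door arc(s) into F.
size 0: {}; under {} F still reaches {R,X} ∋ R.
size 1: {A}, {X}; under {A} F still reaches {R,X} ∋ R.
size 2: {A,X}; under {A,X} F still reaches {R} ∋ R.
F↔R cannot be blocked by any observed set — no back-door set.
{L}: (i) intercepts every directed F→R path; (ii) no back-door F→{L}; (iii) {F} blocks every back-door {L}→R. Front-door holds.
P(R|do(F)) = Σ_{L} P(L|F) Σ_{F'} P(R|L,F')P(F').

P(R|do(F)): frontdoor, adjust for {L}.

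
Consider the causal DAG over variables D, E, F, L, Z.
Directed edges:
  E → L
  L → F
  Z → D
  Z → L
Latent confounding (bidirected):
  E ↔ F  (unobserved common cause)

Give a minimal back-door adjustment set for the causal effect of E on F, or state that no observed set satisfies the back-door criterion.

E→F: no observed back-door set.

desc(E)\{E}={F,L}; candidates ⊆ {D,Z}.
E↔F: latent back-door arc(s) into E.
size 0: {}; under {} E still reaches {F} ∋ F.
size 1: {D}, {Z}; under {D} E still reaches {F} ∋ F.
size 2: {D,Z}; under {D,Z} E still reaches {F} ∋ F.
E↔F cannot be blocked by any observed set — no back-door set.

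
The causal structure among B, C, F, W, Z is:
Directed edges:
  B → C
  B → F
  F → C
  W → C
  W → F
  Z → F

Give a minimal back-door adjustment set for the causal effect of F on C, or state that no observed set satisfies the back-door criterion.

F→C: minimal back-door set {B, W}.

desc(F)\{F}={C}; candidates ⊆ {B,W,Z}.
size 0: {}; under {} F still reaches {B,C,W,Z} ∋ C.
size 1: {B}, {W}, {Z}; under {B} F still reaches {C,W,Z} ∋ C.
{B,W}: F⊥C given {B,W} in G with F→· removed — back-door holds.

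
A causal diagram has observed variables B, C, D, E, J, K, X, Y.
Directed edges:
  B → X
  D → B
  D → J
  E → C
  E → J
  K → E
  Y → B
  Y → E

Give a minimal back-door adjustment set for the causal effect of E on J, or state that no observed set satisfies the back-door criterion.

E→J: minimal back-door set ∅.

desc(E)\{E}={C,J}; candidates ⊆ {B,D,K,X,Y}.
∅: E⊥J given ∅ in G with E→· removed — back-door holds.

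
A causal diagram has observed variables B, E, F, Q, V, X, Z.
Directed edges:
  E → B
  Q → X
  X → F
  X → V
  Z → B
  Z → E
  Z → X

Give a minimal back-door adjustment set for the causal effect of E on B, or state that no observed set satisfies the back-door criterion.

E→B: minimal back-door set {Z}.

desc(E)\{E}={B}; candidates ⊆ {F,Q,V,X,Z}.
size 0: {}; under {} E still reaches {B,F,V,X,Z} ∋ B.
{Z}: E⊥B given {Z} in G with E→· removed — back-door holds.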